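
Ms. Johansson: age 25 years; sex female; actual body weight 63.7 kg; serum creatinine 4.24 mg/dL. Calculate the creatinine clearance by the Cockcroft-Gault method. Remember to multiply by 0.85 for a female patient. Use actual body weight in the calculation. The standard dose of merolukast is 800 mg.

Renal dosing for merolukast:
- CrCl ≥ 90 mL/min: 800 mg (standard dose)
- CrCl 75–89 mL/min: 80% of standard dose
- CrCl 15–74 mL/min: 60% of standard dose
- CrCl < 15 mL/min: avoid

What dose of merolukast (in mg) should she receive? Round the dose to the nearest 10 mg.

480 mg

CrCl = (140 − 25) × 63.7 / (72 × 4.24) × 0.85 = 7325.5 / 305.28 × 0.85 ≈ 20.4 mL/min
CrCl ≈ 20 mL/min → bracket 15–74 mL/min.
60% of 800 mg = 480 mg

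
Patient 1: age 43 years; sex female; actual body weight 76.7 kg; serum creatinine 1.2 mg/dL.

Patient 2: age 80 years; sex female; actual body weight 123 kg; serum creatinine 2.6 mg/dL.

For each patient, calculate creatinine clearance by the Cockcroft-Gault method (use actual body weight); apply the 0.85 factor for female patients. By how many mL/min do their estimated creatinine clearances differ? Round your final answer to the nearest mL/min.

Patient 1: CrCl = (140 − 43) × 76.7 / (72 × 1.2) × 0.85 = 7439.9 / 86.40 × 0.85 ≈ 73.2 mL/min
Patient 2: CrCl = (140 − 80) × 123 / (72 × 2.6) × 0.85 = 7380.0 / 187.20 × 0.85 ≈ 33.5 mL/min
|73.2 − 33.5| = 39.7 mL/min

40 mL/min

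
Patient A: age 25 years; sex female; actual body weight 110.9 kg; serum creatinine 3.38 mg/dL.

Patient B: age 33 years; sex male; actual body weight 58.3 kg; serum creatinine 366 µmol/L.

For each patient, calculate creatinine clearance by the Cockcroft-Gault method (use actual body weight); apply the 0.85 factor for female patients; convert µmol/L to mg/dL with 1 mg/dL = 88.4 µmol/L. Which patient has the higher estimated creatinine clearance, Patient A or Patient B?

Patient A

Patient A: CrCl = (140 − 25) × 110.9 / (72 × 3.38) × 0.85 = 12753.5 / 243.36 × 0.85 ≈ 44.5 mL/min
Patient B: SCr = 366 / 88.4 = 4.14 mg/dL
Patient B: CrCl = (140 − 33) × 58.3 / (72 × 4.14) = 6238.1 / 298.08 ≈ 20.9 mL/min
44.5 vs 20.9 mL/min → Patient A is higher.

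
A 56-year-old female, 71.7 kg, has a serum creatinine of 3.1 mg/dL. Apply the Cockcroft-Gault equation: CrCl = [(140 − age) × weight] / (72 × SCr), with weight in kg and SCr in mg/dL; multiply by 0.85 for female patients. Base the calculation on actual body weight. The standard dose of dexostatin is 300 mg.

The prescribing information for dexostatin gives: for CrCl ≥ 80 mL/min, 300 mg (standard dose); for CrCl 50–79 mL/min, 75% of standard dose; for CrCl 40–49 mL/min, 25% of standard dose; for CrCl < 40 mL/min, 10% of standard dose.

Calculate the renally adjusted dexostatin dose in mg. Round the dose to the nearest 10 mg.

CrCl = (140 − 56) × 71.7 / (72 × 3.1) × 0.85 = 6022.8 / 223.20 × 0.85 ≈ 22.9 mL/min
CrCl ≈ 23 mL/min → bracket < 40 mL/min.
10% of 300 mg = 30 mg

30 mg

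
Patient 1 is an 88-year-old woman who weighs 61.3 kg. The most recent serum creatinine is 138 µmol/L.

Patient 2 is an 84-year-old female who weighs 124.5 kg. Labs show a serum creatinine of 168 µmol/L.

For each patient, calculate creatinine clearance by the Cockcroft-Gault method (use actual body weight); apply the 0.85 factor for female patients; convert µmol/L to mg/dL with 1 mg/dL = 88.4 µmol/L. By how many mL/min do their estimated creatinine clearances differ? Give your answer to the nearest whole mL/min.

19 mL/min

Patient 1: SCr = 138 / 88.4 = 1.561 mg/dL
Patient 1: CrCl = (140 − 88) × 61.3 / (72 × 1.561) × 0.85 = 3187.6 / 112.39 × 0.85 ≈ 24.1 mL/min
Patient 2: SCr = 168 / 88.4 = 1.9 mg/dL
Patient 2: CrCl = (140 − 84) × 124.5 / (72 × 1.9) × 0.85 = 6972.0 / 136.80 × 0.85 ≈ 43.3 mL/min
|24.1 − 43.3| = 19.2 mL/min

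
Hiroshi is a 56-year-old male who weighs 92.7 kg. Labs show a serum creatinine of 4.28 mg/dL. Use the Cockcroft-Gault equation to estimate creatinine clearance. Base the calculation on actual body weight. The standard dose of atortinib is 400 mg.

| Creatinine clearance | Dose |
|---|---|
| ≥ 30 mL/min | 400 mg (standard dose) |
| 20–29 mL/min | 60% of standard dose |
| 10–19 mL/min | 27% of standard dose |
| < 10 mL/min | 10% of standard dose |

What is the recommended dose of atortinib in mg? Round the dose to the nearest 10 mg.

CrCl = (140 − 56) × 92.7 / (72 × 4.28) = 7786.8 / 308.16 ≈ 25.3 mL/min
CrCl ≈ 25 mL/min → bracket 20–29 mL/min.
60% of 400 mg = 240 mg

240 mg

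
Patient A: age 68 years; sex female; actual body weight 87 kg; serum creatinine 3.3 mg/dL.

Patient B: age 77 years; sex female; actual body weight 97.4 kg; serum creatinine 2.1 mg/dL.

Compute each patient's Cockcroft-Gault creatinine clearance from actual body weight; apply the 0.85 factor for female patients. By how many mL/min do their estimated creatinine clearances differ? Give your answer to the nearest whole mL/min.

Patient A: CrCl = (140 − 68) × 87 / (72 × 3.3) × 0.85 = 6264.0 / 237.60 × 0.85 ≈ 22.4 mL/min
Patient B: CrCl = (140 − 77) × 97.4 / (72 × 2.1) × 0.85 = 6136.2 / 151.20 × 0.85 ≈ 34.5 mL/min
|22.4 − 34.5| = 12.1 mL/min

12 mL/min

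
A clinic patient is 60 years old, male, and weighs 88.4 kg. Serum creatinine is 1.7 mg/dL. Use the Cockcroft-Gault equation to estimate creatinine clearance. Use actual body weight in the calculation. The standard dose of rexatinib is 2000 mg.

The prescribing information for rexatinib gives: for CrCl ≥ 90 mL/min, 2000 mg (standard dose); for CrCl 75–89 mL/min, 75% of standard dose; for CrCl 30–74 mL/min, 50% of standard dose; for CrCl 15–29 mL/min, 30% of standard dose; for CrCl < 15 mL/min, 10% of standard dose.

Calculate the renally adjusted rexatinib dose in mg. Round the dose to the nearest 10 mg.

1000 mg

CrCl = (140 − 60) × 88.4 / (72 × 1.7) = 7072.0 / 122.40 ≈ 57.8 mL/min
CrCl ≈ 58 mL/min → bracket 30–74 mL/min.
50% of 2000 mg = 1000 mg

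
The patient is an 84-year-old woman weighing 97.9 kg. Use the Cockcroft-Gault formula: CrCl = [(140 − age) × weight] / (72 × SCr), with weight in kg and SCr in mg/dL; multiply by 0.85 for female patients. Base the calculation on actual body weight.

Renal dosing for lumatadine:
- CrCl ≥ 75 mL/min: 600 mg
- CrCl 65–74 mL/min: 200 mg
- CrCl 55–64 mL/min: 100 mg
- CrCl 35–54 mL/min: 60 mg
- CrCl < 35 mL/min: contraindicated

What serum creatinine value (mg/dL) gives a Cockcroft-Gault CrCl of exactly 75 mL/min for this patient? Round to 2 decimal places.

Standard dose requires CrCl ≥ 75 mL/min.
Set (140 − 84) × 97.9 × 0.85 / (72 × SCr) = 75
SCr = (140 − 84) × 97.9 × 0.85 / (72 × 75) = 0.863 mg/dL

0.86 mg/dL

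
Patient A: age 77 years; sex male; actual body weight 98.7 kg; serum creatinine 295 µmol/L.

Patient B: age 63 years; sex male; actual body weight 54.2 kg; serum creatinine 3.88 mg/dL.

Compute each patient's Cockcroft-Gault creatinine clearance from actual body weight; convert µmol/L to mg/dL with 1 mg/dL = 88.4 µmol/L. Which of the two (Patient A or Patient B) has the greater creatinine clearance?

Patient A

Patient A: SCr = 295 / 88.4 = 3.337 mg/dL
Patient A: CrCl = (140 − 77) × 98.7 / (72 × 3.337) = 6218.1 / 240.26 ≈ 25.9 mL/min
Patient B: CrCl = (140 − 63) × 54.2 / (72 × 3.88) = 4173.4 / 279.36 ≈ 14.9 mL/min
25.9 vs 14.9 mL/min → Patient A is higher.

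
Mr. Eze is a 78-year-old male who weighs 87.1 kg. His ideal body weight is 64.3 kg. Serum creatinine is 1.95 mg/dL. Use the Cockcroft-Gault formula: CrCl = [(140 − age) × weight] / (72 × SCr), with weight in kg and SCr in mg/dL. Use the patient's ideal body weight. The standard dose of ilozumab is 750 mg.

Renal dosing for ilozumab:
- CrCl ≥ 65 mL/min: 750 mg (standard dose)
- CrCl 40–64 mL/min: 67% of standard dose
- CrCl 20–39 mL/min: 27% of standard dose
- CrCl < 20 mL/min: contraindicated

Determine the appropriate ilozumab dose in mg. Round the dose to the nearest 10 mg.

200 mg

CrCl = (140 − 78) × 64.3 / (72 × 1.95) = 3986.6 / 140.40 ≈ 28.4 mL/min
CrCl ≈ 28 mL/min → bracket 20–39 mL/min.
27% of 750 mg = 202.5 mg → 200 mg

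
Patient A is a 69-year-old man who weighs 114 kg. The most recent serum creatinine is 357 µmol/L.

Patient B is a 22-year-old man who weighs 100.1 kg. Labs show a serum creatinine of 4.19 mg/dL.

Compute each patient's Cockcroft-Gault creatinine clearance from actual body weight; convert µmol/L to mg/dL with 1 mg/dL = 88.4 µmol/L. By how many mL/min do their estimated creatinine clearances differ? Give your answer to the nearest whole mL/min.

Patient A: SCr = 357 / 88.4 = 4.038 mg/dL
Patient A: CrCl = (140 − 69) × 114 / (72 × 4.038) = 8094.0 / 290.74 ≈ 27.8 mL/min
Patient B: CrCl = (140 − 22) × 100.1 / (72 × 4.19) = 11811.8 / 301.68 ≈ 39.2 mL/min
|27.8 − 39.2| = 11.4 mL/min

11 mL/min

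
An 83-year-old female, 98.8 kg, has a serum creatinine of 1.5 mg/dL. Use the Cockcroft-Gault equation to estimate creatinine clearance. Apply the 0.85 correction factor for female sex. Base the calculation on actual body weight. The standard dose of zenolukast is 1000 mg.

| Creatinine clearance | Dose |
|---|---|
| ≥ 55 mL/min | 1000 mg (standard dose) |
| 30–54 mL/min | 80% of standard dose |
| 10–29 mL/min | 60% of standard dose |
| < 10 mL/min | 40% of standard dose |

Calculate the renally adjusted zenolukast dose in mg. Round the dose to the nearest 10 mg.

CrCl = (140 − 83) × 98.8 / (72 × 1.5) × 0.85 = 5631.6 / 108.00 × 0.85 ≈ 44.3 mL/min
CrCl ≈ 44 mL/min → bracket 30–54 mL/min.
80% of 1000 mg = 800 mg

800 mg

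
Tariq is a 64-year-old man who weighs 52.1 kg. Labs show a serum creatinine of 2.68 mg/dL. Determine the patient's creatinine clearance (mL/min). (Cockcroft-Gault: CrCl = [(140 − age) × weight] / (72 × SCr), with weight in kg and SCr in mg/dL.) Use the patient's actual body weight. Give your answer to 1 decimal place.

20.5 mL/min

CrCl = (140 − 64) × 52.1 / (72 × 2.68) = 3959.6 / 192.96 ≈ 20.5 mL/min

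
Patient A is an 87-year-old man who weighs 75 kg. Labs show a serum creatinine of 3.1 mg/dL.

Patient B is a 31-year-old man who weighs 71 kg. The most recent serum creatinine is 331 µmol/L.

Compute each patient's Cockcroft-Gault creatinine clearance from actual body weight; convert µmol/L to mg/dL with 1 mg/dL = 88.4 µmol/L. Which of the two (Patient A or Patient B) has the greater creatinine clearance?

Patient A: CrCl = (140 − 87) × 75 / (72 × 3.1) = 3975.0 / 223.20 ≈ 17.8 mL/min
Patient B: SCr = 331 / 88.4 = 3.744 mg/dL
Patient B: CrCl = (140 − 31) × 71 / (72 × 3.744) = 7739.0 / 269.57 ≈ 28.7 mL/min
17.8 vs 28.7 mL/min → Patient B is higher.

Patient B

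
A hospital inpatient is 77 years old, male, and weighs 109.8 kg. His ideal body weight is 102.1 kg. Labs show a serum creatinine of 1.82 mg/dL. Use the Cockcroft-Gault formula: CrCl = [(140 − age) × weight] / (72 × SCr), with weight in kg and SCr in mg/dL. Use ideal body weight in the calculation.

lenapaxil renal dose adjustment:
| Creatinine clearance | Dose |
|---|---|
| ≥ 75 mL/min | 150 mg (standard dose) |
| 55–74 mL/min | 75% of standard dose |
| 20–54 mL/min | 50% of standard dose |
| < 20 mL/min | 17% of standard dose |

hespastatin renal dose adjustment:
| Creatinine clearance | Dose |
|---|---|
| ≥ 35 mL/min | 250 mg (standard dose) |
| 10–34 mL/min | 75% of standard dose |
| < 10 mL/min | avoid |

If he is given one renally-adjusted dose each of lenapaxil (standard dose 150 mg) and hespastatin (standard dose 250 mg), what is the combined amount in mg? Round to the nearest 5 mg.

325 mg

CrCl = (140 − 77) × 102.1 / (72 × 1.82) = 6432.3 / 131.04 ≈ 49.1 mL/min
CrCl ≈ 49 mL/min.
lenapaxil: 20–54 mL/min → 50% of 150 mg = 75 mg.
hespastatin: ≥ 35 mL/min → 100% of 250 mg = 250 mg.
Total = 75 + 250 = 325 mg.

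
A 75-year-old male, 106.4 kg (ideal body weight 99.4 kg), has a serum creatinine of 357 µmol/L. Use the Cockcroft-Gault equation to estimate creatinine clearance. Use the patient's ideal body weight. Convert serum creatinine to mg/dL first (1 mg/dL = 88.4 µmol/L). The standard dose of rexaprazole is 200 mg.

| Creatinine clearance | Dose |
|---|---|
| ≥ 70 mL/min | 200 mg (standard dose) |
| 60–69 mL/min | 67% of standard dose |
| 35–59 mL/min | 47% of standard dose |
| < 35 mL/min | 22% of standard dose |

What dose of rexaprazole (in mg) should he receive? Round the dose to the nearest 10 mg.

40 mg

SCr = 357 / 88.4 = 4.038 mg/dL
CrCl = (140 − 75) × 99.4 / (72 × 4.038) = 6461.0 / 290.74 ≈ 22.2 mL/min
CrCl ≈ 22 mL/min → bracket < 35 mL/min.
22% of 200 mg = 44 mg → 40 mg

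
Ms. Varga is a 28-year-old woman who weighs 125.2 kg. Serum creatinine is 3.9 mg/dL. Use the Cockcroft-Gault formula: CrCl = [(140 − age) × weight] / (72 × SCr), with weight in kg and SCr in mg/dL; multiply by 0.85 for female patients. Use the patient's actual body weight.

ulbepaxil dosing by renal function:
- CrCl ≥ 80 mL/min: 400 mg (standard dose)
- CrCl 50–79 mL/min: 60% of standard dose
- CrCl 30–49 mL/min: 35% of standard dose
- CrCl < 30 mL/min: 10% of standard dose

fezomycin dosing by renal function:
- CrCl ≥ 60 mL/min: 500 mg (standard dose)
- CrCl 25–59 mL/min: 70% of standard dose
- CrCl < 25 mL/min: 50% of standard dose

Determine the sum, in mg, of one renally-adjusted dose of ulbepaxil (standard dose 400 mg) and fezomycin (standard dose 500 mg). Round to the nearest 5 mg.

CrCl = (140 − 28) × 125.2 / (72 × 3.9) × 0.85 = 14022.4 / 280.80 × 0.85 ≈ 42.4 mL/min
CrCl ≈ 42 mL/min.
ulbepaxil: 30–49 mL/min → 35% of 400 mg = 140 mg.
fezomycin: 25–59 mL/min → 70% of 500 mg = 350 mg.
Total = 140 + 350 = 490 mg.

490 mg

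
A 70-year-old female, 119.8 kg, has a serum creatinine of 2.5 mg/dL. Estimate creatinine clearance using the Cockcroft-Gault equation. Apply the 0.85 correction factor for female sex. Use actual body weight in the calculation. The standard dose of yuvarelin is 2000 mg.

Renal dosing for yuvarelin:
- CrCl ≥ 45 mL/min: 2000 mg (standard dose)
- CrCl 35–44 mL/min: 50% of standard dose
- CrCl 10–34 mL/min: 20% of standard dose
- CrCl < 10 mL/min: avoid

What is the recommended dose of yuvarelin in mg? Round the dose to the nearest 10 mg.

CrCl = (140 − 70) × 119.8 / (72 × 2.5) × 0.85 = 8386.0 / 180.00 × 0.85 ≈ 39.6 mL/min
CrCl ≈ 40 mL/min → bracket 35–44 mL/min.
50% of 2000 mg = 1000 mg

1000 mg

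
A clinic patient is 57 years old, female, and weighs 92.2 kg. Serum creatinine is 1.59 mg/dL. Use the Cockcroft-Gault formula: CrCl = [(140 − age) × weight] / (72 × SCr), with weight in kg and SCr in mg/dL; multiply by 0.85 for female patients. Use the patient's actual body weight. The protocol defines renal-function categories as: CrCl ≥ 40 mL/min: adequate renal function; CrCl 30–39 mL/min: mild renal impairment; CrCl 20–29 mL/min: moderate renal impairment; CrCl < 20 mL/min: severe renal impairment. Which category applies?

adequate renal function

CrCl = (140 − 57) × 92.2 / (72 × 1.59) × 0.85 = 7652.6 / 114.48 × 0.85 ≈ 56.8 mL/min
57 mL/min falls in the 'adequate renal function' range.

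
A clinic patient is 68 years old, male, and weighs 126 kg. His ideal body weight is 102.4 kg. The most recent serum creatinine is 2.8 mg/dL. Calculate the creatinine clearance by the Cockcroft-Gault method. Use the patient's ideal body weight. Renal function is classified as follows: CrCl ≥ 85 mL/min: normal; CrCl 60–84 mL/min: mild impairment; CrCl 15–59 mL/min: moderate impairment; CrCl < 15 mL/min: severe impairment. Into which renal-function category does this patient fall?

CrCl = (140 − 68) × 102.4 / (72 × 2.8) = 7372.8 / 201.60 ≈ 36.6 mL/min
37 mL/min falls in the 'moderate impairment' range.

moderate impairment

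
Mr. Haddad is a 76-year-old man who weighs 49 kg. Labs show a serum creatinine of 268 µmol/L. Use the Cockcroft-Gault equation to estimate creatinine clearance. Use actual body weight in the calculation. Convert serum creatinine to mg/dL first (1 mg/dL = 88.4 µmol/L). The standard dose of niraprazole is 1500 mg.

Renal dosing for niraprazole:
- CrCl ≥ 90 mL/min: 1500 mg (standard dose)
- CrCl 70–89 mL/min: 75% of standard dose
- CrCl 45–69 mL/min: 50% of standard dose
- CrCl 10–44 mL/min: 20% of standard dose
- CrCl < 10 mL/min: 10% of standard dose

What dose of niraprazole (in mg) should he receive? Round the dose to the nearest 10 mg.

SCr = 268 / 88.4 = 3.032 mg/dL
CrCl = (140 − 76) × 49 / (72 × 3.032) = 3136.0 / 218.30 ≈ 14.4 mL/min
CrCl ≈ 14 mL/min → bracket 10–44 mL/min.
20% of 1500 mg = 300 mg

300 mg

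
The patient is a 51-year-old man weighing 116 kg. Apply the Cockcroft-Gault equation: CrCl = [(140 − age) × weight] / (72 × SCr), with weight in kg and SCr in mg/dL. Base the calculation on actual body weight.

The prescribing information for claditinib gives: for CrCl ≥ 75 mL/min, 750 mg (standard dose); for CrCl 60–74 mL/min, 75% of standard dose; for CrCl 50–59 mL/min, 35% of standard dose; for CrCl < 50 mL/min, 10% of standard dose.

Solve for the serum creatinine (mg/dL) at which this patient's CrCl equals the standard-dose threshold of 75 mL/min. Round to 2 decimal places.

1.91 mg/dL

Standard dose requires CrCl ≥ 75 mL/min.
Set (140 − 51) × 116 / (72 × SCr) = 75
SCr = (140 − 51) × 116 / (72 × 75) = 1.912 mg/dL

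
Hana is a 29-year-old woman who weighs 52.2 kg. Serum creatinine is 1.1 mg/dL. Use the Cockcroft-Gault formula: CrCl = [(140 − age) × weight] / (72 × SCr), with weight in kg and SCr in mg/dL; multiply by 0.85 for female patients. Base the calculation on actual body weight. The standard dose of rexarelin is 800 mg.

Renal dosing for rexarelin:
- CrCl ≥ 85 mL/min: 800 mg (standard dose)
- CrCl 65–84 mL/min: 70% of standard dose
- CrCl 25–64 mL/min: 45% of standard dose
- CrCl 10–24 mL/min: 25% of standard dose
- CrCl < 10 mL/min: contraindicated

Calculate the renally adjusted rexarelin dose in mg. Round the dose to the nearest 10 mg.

360 mg

CrCl = (140 − 29) × 52.2 / (72 × 1.1) × 0.85 = 5794.2 / 79.20 × 0.85 ≈ 62.2 mL/min
CrCl ≈ 62 mL/min → bracket 25–64 mL/min.
45% of 800 mg = 360 mg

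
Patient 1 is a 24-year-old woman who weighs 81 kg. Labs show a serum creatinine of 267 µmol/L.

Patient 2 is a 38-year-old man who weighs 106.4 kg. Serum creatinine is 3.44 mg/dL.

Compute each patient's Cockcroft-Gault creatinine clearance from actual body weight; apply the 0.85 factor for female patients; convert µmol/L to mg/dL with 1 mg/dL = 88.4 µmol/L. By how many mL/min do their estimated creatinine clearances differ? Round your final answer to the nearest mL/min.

7 mL/min

Patient 1: SCr = 267 / 88.4 = 3.02 mg/dL
Patient 1: CrCl = (140 − 24) × 81 / (72 × 3.02) × 0.85 = 9396.0 / 217.44 × 0.85 ≈ 36.7 mL/min
Patient 2: CrCl = (140 − 38) × 106.4 / (72 × 3.44) = 10852.8 / 247.68 ≈ 43.8 mL/min
|36.7 − 43.8| = 7.1 mL/min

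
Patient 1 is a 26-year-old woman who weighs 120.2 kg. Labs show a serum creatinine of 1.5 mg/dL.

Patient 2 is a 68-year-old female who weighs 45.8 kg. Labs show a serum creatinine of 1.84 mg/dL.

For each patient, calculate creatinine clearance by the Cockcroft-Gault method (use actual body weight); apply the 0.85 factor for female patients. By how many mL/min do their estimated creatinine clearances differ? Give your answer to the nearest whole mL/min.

Patient 1: CrCl = (140 − 26) × 120.2 / (72 × 1.5) × 0.85 = 13702.8 / 108.00 × 0.85 ≈ 107.8 mL/min
Patient 2: CrCl = (140 − 68) × 45.8 / (72 × 1.84) × 0.85 = 3297.6 / 132.48 × 0.85 ≈ 21.2 mL/min
|107.8 − 21.2| = 86.6 mL/min

87 mL/min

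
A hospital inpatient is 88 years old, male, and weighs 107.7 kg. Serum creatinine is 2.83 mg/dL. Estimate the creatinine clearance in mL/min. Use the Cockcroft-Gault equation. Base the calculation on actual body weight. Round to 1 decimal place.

27.5 mL/min

CrCl = (140 − 88) × 107.7 / (72 × 2.83) = 5600.4 / 203.76 ≈ 27.5 mL/min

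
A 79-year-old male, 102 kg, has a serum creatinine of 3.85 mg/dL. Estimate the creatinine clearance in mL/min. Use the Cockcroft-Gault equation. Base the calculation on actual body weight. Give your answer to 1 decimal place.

22.4 mL/min

CrCl = (140 − 79) × 102 / (72 × 3.85) = 6222.0 / 277.20 ≈ 22.4 mL/min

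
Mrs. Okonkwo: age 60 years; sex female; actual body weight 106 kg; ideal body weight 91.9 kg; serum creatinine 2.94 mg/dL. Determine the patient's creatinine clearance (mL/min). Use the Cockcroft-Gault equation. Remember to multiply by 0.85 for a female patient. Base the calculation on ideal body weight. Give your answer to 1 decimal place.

CrCl = (140 − 60) × 91.9 / (72 × 2.94) × 0.85 = 7352.0 / 211.68 × 0.85 ≈ 29.5 mL/min

29.5 mL/min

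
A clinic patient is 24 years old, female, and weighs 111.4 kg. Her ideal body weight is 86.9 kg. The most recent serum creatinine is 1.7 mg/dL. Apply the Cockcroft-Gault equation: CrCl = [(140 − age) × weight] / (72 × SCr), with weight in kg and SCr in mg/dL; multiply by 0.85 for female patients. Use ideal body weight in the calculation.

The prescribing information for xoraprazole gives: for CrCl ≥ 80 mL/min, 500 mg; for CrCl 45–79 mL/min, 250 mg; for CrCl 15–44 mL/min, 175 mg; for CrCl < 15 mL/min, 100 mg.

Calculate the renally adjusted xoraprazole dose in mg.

CrCl = (140 − 24) × 86.9 / (72 × 1.7) × 0.85 = 10080.4 / 122.40 × 0.85 ≈ 70.0 mL/min
CrCl ≈ 70 mL/min → bracket 45–79 mL/min.
Dose for this bracket: 250 mg.

250 mg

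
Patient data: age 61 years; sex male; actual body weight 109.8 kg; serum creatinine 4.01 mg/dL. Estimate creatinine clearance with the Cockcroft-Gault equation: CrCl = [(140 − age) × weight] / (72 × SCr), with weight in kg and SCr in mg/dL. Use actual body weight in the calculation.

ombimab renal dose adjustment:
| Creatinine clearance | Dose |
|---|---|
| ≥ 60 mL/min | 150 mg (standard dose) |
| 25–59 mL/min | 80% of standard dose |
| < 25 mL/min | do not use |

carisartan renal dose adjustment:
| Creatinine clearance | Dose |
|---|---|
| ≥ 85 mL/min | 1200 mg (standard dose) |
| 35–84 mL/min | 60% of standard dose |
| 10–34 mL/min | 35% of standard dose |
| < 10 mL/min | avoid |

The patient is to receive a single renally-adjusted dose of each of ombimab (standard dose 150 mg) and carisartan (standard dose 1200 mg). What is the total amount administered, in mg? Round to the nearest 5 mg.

540 mg

CrCl = (140 − 61) × 109.8 / (72 × 4.01) = 8674.2 / 288.72 ≈ 30.0 mL/min
CrCl ≈ 30 mL/min.
ombimab: 25–59 mL/min → 80% of 150 mg = 120 mg.
carisartan: 10–34 mL/min → 35% of 1200 mg = 420 mg.
Total = 120 + 420 = 540 mg.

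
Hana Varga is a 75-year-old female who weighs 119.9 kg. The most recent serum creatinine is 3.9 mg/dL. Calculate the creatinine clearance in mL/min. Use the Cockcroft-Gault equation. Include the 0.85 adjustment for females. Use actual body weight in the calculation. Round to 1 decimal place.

23.6 mL/min

CrCl = (140 − 75) × 119.9 / (72 × 3.9) × 0.85 = 7793.5 / 280.80 × 0.85 ≈ 23.6 mL/min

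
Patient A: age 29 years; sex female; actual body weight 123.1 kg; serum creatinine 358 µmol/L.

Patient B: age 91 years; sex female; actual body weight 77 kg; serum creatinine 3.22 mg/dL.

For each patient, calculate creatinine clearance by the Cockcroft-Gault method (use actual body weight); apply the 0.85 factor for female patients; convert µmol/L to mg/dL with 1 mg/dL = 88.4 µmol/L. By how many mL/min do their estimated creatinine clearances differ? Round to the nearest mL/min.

Patient A: SCr = 358 / 88.4 = 4.05 mg/dL
Patient A: CrCl = (140 − 29) × 123.1 / (72 × 4.05) × 0.85 = 13664.1 / 291.60 × 0.85 ≈ 39.8 mL/min
Patient B: CrCl = (140 − 91) × 77 / (72 × 3.22) × 0.85 = 3773.0 / 231.84 × 0.85 ≈ 13.8 mL/min
|39.8 − 13.8| = 26.0 mL/min

26 mL/min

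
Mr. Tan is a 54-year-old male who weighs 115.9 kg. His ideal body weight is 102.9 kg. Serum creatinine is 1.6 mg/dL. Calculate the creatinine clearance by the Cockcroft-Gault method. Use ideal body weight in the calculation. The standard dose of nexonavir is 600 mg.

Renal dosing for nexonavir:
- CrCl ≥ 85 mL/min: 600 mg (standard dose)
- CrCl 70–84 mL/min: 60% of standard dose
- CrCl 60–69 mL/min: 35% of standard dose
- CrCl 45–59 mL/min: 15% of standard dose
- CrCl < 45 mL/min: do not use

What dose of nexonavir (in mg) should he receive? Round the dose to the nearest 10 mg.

CrCl = (140 − 54) × 102.9 / (72 × 1.6) = 8849.4 / 115.20 ≈ 76.8 mL/min
CrCl ≈ 77 mL/min → bracket 70–84 mL/min.
60% of 600 mg = 360 mg

360 mg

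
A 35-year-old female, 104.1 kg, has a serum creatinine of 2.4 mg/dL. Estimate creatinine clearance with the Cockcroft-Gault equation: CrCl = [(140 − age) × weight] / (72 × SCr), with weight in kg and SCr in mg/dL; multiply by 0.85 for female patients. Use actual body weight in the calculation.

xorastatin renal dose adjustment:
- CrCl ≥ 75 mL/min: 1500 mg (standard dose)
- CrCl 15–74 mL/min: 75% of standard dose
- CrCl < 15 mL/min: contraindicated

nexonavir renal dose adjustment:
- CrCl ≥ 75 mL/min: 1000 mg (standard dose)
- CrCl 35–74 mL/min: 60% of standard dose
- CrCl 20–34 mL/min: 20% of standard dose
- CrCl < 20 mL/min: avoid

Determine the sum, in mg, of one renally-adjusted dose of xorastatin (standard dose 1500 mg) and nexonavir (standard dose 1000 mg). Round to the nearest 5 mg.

CrCl = (140 − 35) × 104.1 / (72 × 2.4) × 0.85 = 10930.5 / 172.80 × 0.85 ≈ 53.8 mL/min
CrCl ≈ 54 mL/min.
xorastatin: 15–74 mL/min → 75% of 1500 mg = 1125 mg.
nexonavir: 35–74 mL/min → 60% of 1000 mg = 600 mg.
Total = 1125 + 600 = 1725 mg.

1725 mg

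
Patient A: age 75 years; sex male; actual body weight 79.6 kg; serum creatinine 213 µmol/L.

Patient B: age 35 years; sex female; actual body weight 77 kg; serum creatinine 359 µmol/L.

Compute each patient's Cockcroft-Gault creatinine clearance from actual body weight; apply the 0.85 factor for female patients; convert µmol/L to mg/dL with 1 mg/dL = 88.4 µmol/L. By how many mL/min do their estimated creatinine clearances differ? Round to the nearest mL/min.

6 mL/min

Patient A: SCr = 213 / 88.4 = 2.41 mg/dL
Patient A: CrCl = (140 − 75) × 79.6 / (72 × 2.41) = 5174.0 / 173.52 ≈ 29.8 mL/min
Patient B: SCr = 359 / 88.4 = 4.061 mg/dL
Patient B: CrCl = (140 − 35) × 77 / (72 × 4.061) × 0.85 = 8085.0 / 292.39 × 0.85 ≈ 23.5 mL/min
|29.8 − 23.5| = 6.3 mL/min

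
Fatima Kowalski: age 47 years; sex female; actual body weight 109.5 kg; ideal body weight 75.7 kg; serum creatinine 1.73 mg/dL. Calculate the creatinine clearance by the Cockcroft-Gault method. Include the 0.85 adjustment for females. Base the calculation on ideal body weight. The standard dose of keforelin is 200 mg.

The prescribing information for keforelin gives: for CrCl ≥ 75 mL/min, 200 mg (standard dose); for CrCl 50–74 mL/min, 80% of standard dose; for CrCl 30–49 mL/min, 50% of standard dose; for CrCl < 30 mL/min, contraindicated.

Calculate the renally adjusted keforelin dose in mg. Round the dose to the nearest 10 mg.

100 mg

CrCl = (140 − 47) × 75.7 / (72 × 1.73) × 0.85 = 7040.1 / 124.56 × 0.85 ≈ 48.0 mL/min
CrCl ≈ 48 mL/min → bracket 30–49 mL/min.
50% of 200 mg = 100 mg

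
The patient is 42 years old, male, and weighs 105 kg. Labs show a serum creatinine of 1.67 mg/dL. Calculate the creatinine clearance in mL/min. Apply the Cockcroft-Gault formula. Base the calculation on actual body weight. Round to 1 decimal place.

CrCl = (140 − 42) × 105 / (72 × 1.67) = 10290.0 / 120.24 ≈ 85.6 mL/min

85.6 mL/min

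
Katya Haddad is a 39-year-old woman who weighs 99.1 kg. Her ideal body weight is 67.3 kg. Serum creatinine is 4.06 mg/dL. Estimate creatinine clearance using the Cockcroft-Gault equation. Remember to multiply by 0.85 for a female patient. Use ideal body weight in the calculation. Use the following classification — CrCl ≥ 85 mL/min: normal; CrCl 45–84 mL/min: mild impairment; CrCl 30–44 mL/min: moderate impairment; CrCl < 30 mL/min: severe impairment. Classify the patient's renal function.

severe impairment

CrCl = (140 − 39) × 67.3 / (72 × 4.06) × 0.85 = 6797.3 / 292.32 × 0.85 ≈ 19.8 mL/min
20 mL/min falls in the 'severe impairment' range.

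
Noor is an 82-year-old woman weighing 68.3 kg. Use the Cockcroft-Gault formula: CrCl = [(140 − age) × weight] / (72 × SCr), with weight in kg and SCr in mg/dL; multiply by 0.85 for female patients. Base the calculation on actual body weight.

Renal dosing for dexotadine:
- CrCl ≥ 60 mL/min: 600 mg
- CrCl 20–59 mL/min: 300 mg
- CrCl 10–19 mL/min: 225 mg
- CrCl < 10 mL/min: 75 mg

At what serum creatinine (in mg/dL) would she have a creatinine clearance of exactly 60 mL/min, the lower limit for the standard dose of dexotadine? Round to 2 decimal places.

0.78 mg/dL

Standard dose requires CrCl ≥ 60 mL/min.
Set (140 − 82) × 68.3 × 0.85 / (72 × SCr) = 60
SCr = (140 − 82) × 68.3 × 0.85 / (72 × 60) = 0.779 mg/dL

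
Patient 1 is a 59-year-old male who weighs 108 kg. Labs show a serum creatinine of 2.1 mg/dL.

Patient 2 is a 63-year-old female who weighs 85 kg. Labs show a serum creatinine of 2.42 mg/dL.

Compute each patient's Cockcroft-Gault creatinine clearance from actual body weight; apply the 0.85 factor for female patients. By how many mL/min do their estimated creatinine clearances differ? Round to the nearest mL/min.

26 mL/min

Patient 1: CrCl = (140 − 59) × 108 / (72 × 2.1) = 8748.0 / 151.20 ≈ 57.9 mL/min
Patient 2: CrCl = (140 − 63) × 85 / (72 × 2.42) × 0.85 = 6545.0 / 174.24 × 0.85 ≈ 31.9 mL/min
|57.9 − 31.9| = 26.0 mL/min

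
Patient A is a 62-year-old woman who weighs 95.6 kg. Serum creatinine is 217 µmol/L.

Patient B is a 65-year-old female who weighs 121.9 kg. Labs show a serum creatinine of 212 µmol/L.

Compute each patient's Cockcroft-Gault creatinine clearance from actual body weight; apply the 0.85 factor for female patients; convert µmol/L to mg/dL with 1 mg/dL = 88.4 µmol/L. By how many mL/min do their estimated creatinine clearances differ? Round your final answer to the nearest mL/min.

9 mL/min

Patient A: SCr = 217 / 88.4 = 2.455 mg/dL
Patient A: CrCl = (140 − 62) × 95.6 / (72 × 2.455) × 0.85 = 7456.8 / 176.76 × 0.85 ≈ 35.9 mL/min
Patient B: SCr = 212 / 88.4 = 2.398 mg/dL
Patient B: CrCl = (140 − 65) × 121.9 / (72 × 2.398) × 0.85 = 9142.5 / 172.66 × 0.85 ≈ 45.0 mL/min
|35.9 − 45.0| = 9.1 mL/min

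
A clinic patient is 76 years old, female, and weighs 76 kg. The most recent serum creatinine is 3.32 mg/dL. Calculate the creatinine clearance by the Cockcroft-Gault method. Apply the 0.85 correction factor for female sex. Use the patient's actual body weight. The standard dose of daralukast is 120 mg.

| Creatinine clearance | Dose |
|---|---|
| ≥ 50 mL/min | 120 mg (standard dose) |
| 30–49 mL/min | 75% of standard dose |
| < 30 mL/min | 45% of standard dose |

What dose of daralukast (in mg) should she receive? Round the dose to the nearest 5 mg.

55 mg

CrCl = (140 − 76) × 76 / (72 × 3.32) × 0.85 = 4864.0 / 239.04 × 0.85 ≈ 17.3 mL/min
CrCl ≈ 17 mL/min → bracket < 30 mL/min.
45% of 120 mg = 54 mg → 55 mg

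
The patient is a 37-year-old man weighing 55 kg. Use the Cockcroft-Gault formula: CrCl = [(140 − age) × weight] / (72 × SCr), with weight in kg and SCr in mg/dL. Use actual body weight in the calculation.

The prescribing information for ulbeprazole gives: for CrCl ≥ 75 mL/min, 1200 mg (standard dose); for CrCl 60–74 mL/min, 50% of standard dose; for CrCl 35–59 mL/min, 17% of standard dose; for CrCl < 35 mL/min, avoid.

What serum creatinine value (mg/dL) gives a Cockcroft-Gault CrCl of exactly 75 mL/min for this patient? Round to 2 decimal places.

1.05 mg/dL

Standard dose requires CrCl ≥ 75 mL/min.
Set (140 − 37) × 55 / (72 × SCr) = 75
SCr = (140 − 37) × 55 / (72 × 75) = 1.049 mg/dL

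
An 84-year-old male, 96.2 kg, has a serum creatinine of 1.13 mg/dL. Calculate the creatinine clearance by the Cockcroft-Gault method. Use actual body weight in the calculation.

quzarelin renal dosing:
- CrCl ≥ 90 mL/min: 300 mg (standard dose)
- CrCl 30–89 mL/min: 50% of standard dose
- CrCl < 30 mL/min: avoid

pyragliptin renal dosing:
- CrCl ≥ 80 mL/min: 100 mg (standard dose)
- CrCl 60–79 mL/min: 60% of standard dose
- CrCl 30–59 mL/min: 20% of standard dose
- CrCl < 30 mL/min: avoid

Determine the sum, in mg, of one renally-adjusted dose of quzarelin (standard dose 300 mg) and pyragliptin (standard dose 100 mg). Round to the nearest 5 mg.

210 mg

CrCl = (140 − 84) × 96.2 / (72 × 1.13) = 5387.2 / 81.36 ≈ 66.2 mL/min
CrCl ≈ 66 mL/min.
quzarelin: 30–89 mL/min → 50% of 300 mg = 150 mg.
pyragliptin: 60–79 mL/min → 60% of 100 mg = 60 mg.
Total = 150 + 60 = 210 mg.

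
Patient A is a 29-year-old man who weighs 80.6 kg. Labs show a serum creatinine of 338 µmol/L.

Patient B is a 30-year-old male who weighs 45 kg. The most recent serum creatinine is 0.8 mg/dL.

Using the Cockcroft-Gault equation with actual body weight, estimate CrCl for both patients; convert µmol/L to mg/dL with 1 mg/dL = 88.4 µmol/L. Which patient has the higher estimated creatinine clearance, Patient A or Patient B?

Patient B

Patient A: SCr = 338 / 88.4 = 3.824 mg/dL
Patient A: CrCl = (140 − 29) × 80.6 / (72 × 3.824) = 8946.6 / 275.33 ≈ 32.5 mL/min
Patient B: CrCl = (140 − 30) × 45 / (72 × 0.8) = 4950.0 / 57.60 ≈ 85.9 mL/min
32.5 vs 85.9 mL/min → Patient B is higher.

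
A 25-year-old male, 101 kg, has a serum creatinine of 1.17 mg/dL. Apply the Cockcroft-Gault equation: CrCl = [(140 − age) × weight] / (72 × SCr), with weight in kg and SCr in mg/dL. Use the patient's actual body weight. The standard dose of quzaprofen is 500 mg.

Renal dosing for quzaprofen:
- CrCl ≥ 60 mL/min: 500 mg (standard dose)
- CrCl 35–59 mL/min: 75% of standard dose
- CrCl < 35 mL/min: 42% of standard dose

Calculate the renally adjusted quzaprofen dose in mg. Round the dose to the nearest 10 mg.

CrCl = (140 − 25) × 101 / (72 × 1.17) = 11615.0 / 84.24 ≈ 137.9 mL/min
CrCl ≈ 138 mL/min → bracket ≥ 60 mL/min.
100% of 500 mg = 500 mg

500 mg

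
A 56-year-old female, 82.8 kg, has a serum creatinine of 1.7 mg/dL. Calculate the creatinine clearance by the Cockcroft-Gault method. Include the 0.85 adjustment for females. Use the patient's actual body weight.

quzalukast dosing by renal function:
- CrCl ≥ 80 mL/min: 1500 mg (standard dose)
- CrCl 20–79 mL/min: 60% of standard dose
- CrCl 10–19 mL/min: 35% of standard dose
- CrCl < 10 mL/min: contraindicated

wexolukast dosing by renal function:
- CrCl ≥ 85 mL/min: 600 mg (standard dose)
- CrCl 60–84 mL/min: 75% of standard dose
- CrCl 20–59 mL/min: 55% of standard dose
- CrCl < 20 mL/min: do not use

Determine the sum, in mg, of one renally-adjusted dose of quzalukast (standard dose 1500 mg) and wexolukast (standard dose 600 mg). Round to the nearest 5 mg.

1230 mg

CrCl = (140 − 56) × 82.8 / (72 × 1.7) × 0.85 = 6955.2 / 122.40 × 0.85 ≈ 48.3 mL/min
CrCl ≈ 48 mL/min.
quzalukast: 20–79 mL/min → 60% of 1500 mg = 900 mg.
wexolukast: 20–59 mL/min → 55% of 600 mg = 330 mg.
Total = 900 + 330 = 1230 mg.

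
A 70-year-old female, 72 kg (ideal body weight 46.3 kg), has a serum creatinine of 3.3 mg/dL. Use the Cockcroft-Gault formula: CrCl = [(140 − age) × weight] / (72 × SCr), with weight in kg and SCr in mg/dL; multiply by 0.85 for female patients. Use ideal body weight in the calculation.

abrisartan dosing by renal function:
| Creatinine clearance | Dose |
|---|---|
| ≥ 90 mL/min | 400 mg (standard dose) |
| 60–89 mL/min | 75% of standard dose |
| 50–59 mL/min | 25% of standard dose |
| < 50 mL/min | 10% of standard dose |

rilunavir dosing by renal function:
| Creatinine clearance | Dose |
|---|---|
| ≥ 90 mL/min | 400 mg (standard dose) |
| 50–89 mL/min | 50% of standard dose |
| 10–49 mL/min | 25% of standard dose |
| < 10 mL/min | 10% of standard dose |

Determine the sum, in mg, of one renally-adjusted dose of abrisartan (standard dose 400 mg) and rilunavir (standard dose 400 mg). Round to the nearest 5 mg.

140 mg

CrCl = (140 − 70) × 46.3 / (72 × 3.3) × 0.85 = 3241.0 / 237.60 × 0.85 ≈ 11.6 mL/min
CrCl ≈ 12 mL/min.
abrisartan: < 50 mL/min → 10% of 400 mg = 40 mg.
rilunavir: 10–49 mL/min → 25% of 400 mg = 100 mg.
Total = 40 + 100 = 140 mg.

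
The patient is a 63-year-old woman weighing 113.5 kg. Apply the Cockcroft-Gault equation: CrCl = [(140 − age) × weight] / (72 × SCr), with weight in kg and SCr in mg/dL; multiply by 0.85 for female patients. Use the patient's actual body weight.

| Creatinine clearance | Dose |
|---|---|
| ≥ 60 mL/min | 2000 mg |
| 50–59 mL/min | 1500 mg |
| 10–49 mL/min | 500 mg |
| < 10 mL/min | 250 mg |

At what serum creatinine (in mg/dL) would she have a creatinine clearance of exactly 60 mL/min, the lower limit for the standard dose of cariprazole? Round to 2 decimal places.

1.72 mg/dL

Standard dose requires CrCl ≥ 60 mL/min.
Set (140 − 63) × 113.5 × 0.85 / (72 × SCr) = 60
SCr = (140 − 63) × 113.5 × 0.85 / (72 × 60) = 1.720 mg/dL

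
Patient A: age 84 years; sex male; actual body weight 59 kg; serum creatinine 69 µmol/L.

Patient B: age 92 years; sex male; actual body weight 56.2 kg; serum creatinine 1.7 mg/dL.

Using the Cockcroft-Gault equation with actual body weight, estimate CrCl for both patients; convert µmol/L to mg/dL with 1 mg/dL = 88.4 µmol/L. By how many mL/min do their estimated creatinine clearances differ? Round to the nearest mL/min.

Patient A: SCr = 69 / 88.4 = 0.781 mg/dL
Patient A: CrCl = (140 − 84) × 59 / (72 × 0.781) = 3304.0 / 56.23 ≈ 58.8 mL/min
Patient B: CrCl = (140 − 92) × 56.2 / (72 × 1.7) = 2697.6 / 122.40 ≈ 22.0 mL/min
|58.8 − 22.0| = 36.8 mL/min

37 mL/min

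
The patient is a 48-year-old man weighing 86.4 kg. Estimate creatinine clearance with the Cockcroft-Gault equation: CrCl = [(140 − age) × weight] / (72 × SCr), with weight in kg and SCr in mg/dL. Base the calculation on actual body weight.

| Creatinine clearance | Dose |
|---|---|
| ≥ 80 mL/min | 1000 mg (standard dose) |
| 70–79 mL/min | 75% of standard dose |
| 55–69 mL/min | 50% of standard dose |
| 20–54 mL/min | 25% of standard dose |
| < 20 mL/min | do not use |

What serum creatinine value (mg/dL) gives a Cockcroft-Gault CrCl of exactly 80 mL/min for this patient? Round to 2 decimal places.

Standard dose requires CrCl ≥ 80 mL/min.
Set (140 − 48) × 86.4 / (72 × SCr) = 80
SCr = (140 − 48) × 86.4 / (72 × 80) = 1.380 mg/dL

1.38 mg/dL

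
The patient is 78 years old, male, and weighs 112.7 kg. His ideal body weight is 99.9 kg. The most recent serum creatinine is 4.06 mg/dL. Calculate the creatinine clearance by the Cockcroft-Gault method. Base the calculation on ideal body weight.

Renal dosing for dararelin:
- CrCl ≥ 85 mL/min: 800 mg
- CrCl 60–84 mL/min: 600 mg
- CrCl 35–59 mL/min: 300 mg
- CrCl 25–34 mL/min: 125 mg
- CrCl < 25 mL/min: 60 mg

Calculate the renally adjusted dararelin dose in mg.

60 mg

CrCl = (140 − 78) × 99.9 / (72 × 4.06) = 6193.8 / 292.32 ≈ 21.2 mL/min
CrCl ≈ 21 mL/min → bracket < 25 mL/min.
Dose for this bracket: 60 mg.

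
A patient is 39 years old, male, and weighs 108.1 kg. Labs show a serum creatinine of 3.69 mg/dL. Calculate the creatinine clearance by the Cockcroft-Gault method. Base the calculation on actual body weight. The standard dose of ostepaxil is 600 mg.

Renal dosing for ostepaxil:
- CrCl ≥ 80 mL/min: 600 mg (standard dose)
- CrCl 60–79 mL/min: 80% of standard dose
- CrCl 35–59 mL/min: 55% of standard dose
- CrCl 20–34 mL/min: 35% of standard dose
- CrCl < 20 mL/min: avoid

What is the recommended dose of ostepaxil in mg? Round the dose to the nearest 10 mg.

CrCl = (140 − 39) × 108.1 / (72 × 3.69) = 10918.1 / 265.68 ≈ 41.1 mL/min
CrCl ≈ 41 mL/min → bracket 35–59 mL/min.
55% of 600 mg = 330 mg

330 mg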